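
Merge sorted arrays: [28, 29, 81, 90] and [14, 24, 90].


Take 14 from B
Take 24 from B
Take 28 from A
Take 29 from A
Take 81 from A
Take 90 from A

Merged: [14, 24, 28, 29, 81, 90, 90]


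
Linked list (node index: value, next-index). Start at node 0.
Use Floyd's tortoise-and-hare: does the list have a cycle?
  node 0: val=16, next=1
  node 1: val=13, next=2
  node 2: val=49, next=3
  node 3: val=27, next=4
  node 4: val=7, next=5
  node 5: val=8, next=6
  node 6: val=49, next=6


Floyd's tortoise (slow, +1) and hare (fast, +2):
  init: slow=0, fast=0
  step 1: slow=1, fast=2
  step 2: slow=2, fast=4
  step 3: slow=3, fast=6
  step 4: slow=4, fast=6
  step 5: slow=5, fast=6
  step 6: slow=6, fast=6
  slow == fast at node 6: cycle detected

Cycle: yes


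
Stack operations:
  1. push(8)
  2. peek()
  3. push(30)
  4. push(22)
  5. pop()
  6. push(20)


push(8) -> [8]
peek()->8
push(30) -> [8, 30]
push(22) -> [8, 30, 22]
pop()->22, [8, 30]
push(20) -> [8, 30, 20]

Final stack: [8, 30, 20]


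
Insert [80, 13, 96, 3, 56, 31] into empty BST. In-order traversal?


Insert 80: root
Insert 13: L from 80
Insert 96: R from 80
Insert 3: L from 80 -> L from 13
Insert 56: L from 80 -> R from 13
Insert 31: L from 80 -> R from 13 -> L from 56

In-order: [3, 13, 31, 56, 80, 96]


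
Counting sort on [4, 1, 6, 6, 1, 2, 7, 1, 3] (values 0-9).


Input: [4, 1, 6, 6, 1, 2, 7, 1, 3]
Counts: [0, 3, 1, 1, 1, 0, 2, 1, 0, 0]

Sorted: [1, 1, 1, 2, 3, 4, 6, 6, 7]


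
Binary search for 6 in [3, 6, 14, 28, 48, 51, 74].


Step 1: lo=0, hi=6, mid=3, val=28
Step 2: lo=0, hi=2, mid=1, val=6

Found at index 1


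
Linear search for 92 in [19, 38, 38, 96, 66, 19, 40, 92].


i=0: 19!=92
i=1: 38!=92
i=2: 38!=92
i=3: 96!=92
i=4: 66!=92
i=5: 19!=92
i=6: 40!=92
i=7: 92==92 found!

Found at 7, 8 comps


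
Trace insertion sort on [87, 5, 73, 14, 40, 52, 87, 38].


Initial: [87, 5, 73, 14, 40, 52, 87, 38]
Insert 5: [5, 87, 73, 14, 40, 52, 87, 38]
Insert 73: [5, 73, 87, 14, 40, 52, 87, 38]
Insert 14: [5, 14, 73, 87, 40, 52, 87, 38]
Insert 40: [5, 14, 40, 73, 87, 52, 87, 38]
Insert 52: [5, 14, 40, 52, 73, 87, 87, 38]
Insert 87: [5, 14, 40, 52, 73, 87, 87, 38]
Insert 38: [5, 14, 38, 40, 52, 73, 87, 87]

Sorted: [5, 14, 38, 40, 52, 73, 87, 87]


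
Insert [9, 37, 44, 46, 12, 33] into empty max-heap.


Insert 9: [9]
Insert 37: [37, 9]
Insert 44: [44, 9, 37]
Insert 46: [46, 44, 37, 9]
Insert 12: [46, 44, 37, 9, 12]
Insert 33: [46, 44, 37, 9, 12, 33]

Final heap: [46, 44, 37, 9, 12, 33]


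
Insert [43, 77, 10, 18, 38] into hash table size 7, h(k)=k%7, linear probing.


Insert 43: h=1 -> slot 1
Insert 77: h=0 -> slot 0
Insert 10: h=3 -> slot 3
Insert 18: h=4 -> slot 4
Insert 38: h=3, 2 probes -> slot 5

Table: [77, 43, None, 10, 18, 38, None]


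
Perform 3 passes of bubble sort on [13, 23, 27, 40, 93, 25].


Initial: [13, 23, 27, 40, 93, 25]
Pass 1: [13, 23, 27, 40, 25, 93] (1 swaps)
Pass 2: [13, 23, 27, 25, 40, 93] (1 swaps)
Pass 3: [13, 23, 25, 27, 40, 93] (1 swaps)

After 3 passes: [13, 23, 25, 27, 40, 93]


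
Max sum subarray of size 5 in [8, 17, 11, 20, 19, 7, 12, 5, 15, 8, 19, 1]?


[0:5]: 75
[1:6]: 74
[2:7]: 69
[3:8]: 63
[4:9]: 58
[5:10]: 47
[6:11]: 59
[7:12]: 48

Max: 75 at [0:5]


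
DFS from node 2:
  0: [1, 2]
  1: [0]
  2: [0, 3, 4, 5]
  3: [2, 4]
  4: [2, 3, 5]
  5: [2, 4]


Visit 2, push [5, 4, 3, 0]
Visit 0, push [1]
Visit 1, push []
Visit 3, push [4]
Visit 4, push [5]
Visit 5, push []

DFS order: [2, 0, 1, 3, 4, 5]


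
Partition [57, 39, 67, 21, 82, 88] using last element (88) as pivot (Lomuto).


Pivot: 88
  57 <= 88: advance i (no swap)
  39 <= 88: advance i (no swap)
  67 <= 88: advance i (no swap)
  21 <= 88: advance i (no swap)
  82 <= 88: advance i (no swap)
Place pivot at 5: [57, 39, 67, 21, 82, 88]

Partitioned: [57, 39, 67, 21, 82, 88]


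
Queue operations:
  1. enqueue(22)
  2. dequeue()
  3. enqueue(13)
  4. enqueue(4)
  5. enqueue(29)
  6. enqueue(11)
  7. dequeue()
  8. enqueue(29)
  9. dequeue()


enqueue(22) -> [22]
dequeue()->22, []
enqueue(13) -> [13]
enqueue(4) -> [13, 4]
enqueue(29) -> [13, 4, 29]
enqueue(11) -> [13, 4, 29, 11]
dequeue()->13, [4, 29, 11]
enqueue(29) -> [4, 29, 11, 29]
dequeue()->4, [29, 11, 29]

Final queue: [29, 11, 29]


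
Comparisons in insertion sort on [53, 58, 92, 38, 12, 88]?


Algorithm: insertion sort
Input: [53, 58, 92, 38, 12, 88]
Sorted: [12, 38, 53, 58, 88, 92]

11


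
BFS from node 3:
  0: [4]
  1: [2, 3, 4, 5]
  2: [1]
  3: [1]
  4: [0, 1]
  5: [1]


Visit 3, enqueue [1]
Visit 1, enqueue [2, 4, 5]
Visit 2, enqueue []
Visit 4, enqueue [0]
Visit 5, enqueue []
Visit 0, enqueue []

BFS order: [3, 1, 2, 4, 5, 0]


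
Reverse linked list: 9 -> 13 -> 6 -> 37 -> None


Step 1: curr=9, set curr.next=prev(None) | reversed so far: 9
Step 2: curr=13, set curr.next=prev(9) | reversed so far: 13 -> 9
Step 3: curr=6, set curr.next=prev(13) | reversed so far: 6 -> 13 -> 9
Step 4: curr=37, set curr.next=prev(6) | reversed so far: 37 -> 6 -> 13 -> 9

37 -> 6 -> 13 -> 9 -> None


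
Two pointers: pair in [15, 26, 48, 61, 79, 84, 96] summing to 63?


lo=0(15)+hi=6(96)=111
lo=0(15)+hi=5(84)=99
lo=0(15)+hi=4(79)=94
lo=0(15)+hi=3(61)=76
lo=0(15)+hi=2(48)=63

Yes: 15+48=63


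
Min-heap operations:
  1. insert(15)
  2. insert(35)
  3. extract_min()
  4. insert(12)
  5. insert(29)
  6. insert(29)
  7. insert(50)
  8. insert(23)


insert(15) -> [15]
insert(35) -> [15, 35]
extract_min()->15, [35]
insert(12) -> [12, 35]
insert(29) -> [12, 35, 29]
insert(29) -> [12, 29, 29, 35]
insert(50) -> [12, 29, 29, 35, 50]
insert(23) -> [12, 29, 23, 35, 50, 29]

Final heap: [12, 29, 23, 35, 50, 29]


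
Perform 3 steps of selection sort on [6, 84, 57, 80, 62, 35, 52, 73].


Initial: [6, 84, 57, 80, 62, 35, 52, 73]
Step 1: min=6 at 0
  Swap: [6, 84, 57, 80, 62, 35, 52, 73]
Step 2: min=35 at 5
  Swap: [6, 35, 57, 80, 62, 84, 52, 73]
Step 3: min=52 at 6
  Swap: [6, 35, 52, 80, 62, 84, 57, 73]

After 3 steps: [6, 35, 52, 80, 62, 84, 57, 73]


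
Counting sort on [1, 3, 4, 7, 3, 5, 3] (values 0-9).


Input: [1, 3, 4, 7, 3, 5, 3]
Counts: [0, 1, 0, 3, 1, 1, 0, 1, 0, 0]

Sorted: [1, 3, 3, 3, 4, 5, 7]


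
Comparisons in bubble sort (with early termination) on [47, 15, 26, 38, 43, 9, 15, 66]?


Algorithm: bubble sort (with early termination)
Input: [47, 15, 26, 38, 43, 9, 15, 66]
Sorted: [9, 15, 15, 26, 38, 43, 47, 66]

27


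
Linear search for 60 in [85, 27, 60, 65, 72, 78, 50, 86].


i=0: 85!=60
i=1: 27!=60
i=2: 60==60 found!

Found at 2, 3 comps


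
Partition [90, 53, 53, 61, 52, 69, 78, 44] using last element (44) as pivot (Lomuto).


Pivot: 44
Place pivot at 0: [44, 53, 53, 61, 52, 69, 78, 90]

Partitioned: [44, 53, 53, 61, 52, 69, 78, 90]


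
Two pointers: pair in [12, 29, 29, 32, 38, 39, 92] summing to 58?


lo=0(12)+hi=6(92)=104
lo=0(12)+hi=5(39)=51
lo=1(29)+hi=5(39)=68
lo=1(29)+hi=4(38)=67
lo=1(29)+hi=3(32)=61
lo=1(29)+hi=2(29)=58

Yes: 29+29=58


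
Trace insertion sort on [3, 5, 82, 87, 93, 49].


Initial: [3, 5, 82, 87, 93, 49]
Insert 5: [3, 5, 82, 87, 93, 49]
Insert 82: [3, 5, 82, 87, 93, 49]
Insert 87: [3, 5, 82, 87, 93, 49]
Insert 93: [3, 5, 82, 87, 93, 49]
Insert 49: [3, 5, 49, 82, 87, 93]

Sorted: [3, 5, 49, 82, 87, 93]


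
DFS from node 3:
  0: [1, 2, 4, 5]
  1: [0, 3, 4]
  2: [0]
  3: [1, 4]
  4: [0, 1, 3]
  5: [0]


Visit 3, push [4, 1]
Visit 1, push [4, 0]
Visit 0, push [5, 4, 2]
Visit 2, push []
Visit 4, push []
Visit 5, push []

DFS order: [3, 1, 0, 2, 4, 5]


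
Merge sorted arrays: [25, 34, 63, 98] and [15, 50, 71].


Take 15 from B
Take 25 from A
Take 34 from A
Take 50 from B
Take 63 from A
Take 71 from B

Merged: [15, 25, 34, 50, 63, 71, 98]


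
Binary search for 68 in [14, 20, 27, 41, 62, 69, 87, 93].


Step 1: lo=0, hi=7, mid=3, val=41
Step 2: lo=4, hi=7, mid=5, val=69
Step 3: lo=4, hi=4, mid=4, val=62

Not found


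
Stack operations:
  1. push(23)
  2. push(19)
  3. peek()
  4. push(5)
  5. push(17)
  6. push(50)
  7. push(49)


push(23) -> [23]
push(19) -> [23, 19]
peek()->19
push(5) -> [23, 19, 5]
push(17) -> [23, 19, 5, 17]
push(50) -> [23, 19, 5, 17, 50]
push(49) -> [23, 19, 5, 17, 50, 49]

Final stack: [23, 19, 5, 17, 50, 49]


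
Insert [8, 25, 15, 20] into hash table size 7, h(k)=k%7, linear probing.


Insert 8: h=1 -> slot 1
Insert 25: h=4 -> slot 4
Insert 15: h=1, 1 probes -> slot 2
Insert 20: h=6 -> slot 6

Table: [None, 8, 15, None, 25, None, 20]


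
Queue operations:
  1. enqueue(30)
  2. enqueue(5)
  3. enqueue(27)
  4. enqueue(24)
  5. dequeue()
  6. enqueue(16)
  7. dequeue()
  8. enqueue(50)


enqueue(30) -> [30]
enqueue(5) -> [30, 5]
enqueue(27) -> [30, 5, 27]
enqueue(24) -> [30, 5, 27, 24]
dequeue()->30, [5, 27, 24]
enqueue(16) -> [5, 27, 24, 16]
dequeue()->5, [27, 24, 16]
enqueue(50) -> [27, 24, 16, 50]

Final queue: [27, 24, 16, 50]


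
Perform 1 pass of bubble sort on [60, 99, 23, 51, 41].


Initial: [60, 99, 23, 51, 41]
Pass 1: [60, 23, 51, 41, 99] (3 swaps)

After 1 pass: [60, 23, 51, 41, 99]


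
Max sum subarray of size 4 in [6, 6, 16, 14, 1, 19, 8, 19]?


[0:4]: 42
[1:5]: 37
[2:6]: 50
[3:7]: 42
[4:8]: 47

Max: 50 at [2:6]


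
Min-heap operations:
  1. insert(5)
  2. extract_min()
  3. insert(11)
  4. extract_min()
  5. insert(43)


insert(5) -> [5]
extract_min()->5, []
insert(11) -> [11]
extract_min()->11, []
insert(43) -> [43]

Final heap: [43]


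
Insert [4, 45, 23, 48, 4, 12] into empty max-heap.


Insert 4: [4]
Insert 45: [45, 4]
Insert 23: [45, 4, 23]
Insert 48: [48, 45, 23, 4]
Insert 4: [48, 45, 23, 4, 4]
Insert 12: [48, 45, 23, 4, 4, 12]

Final heap: [48, 45, 23, 4, 4, 12]


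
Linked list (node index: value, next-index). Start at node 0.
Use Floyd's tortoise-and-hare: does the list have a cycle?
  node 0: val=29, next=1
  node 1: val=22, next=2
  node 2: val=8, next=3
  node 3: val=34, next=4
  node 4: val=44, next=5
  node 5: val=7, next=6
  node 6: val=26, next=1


Floyd's tortoise (slow, +1) and hare (fast, +2):
  init: slow=0, fast=0
  step 1: slow=1, fast=2
  step 2: slow=2, fast=4
  step 3: slow=3, fast=6
  step 4: slow=4, fast=2
  step 5: slow=5, fast=4
  step 6: slow=6, fast=6
  slow == fast at node 6: cycle detected

Cycle: yes


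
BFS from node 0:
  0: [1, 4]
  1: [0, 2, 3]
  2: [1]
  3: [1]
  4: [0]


Visit 0, enqueue [1, 4]
Visit 1, enqueue [2, 3]
Visit 4, enqueue []
Visit 2, enqueue []
Visit 3, enqueue []

BFS order: [0, 1, 4, 2, 3]


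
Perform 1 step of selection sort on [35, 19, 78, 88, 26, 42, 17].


Initial: [35, 19, 78, 88, 26, 42, 17]
Step 1: min=17 at 6
  Swap: [17, 19, 78, 88, 26, 42, 35]

After 1 step: [17, 19, 78, 88, 26, 42, 35]


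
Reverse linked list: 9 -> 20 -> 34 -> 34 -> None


Step 1: curr=9, set curr.next=prev(None) | reversed so far: 9
Step 2: curr=20, set curr.next=prev(9) | reversed so far: 20 -> 9
Step 3: curr=34, set curr.next=prev(20) | reversed so far: 34 -> 20 -> 9
Step 4: curr=34, set curr.next=prev(34) | reversed so far: 34 -> 34 -> 20 -> 9

34 -> 34 -> 20 -> 9 -> None


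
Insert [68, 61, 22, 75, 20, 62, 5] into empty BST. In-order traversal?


Insert 68: root
Insert 61: L from 68
Insert 22: L from 68 -> L from 61
Insert 75: R from 68
Insert 20: L from 68 -> L from 61 -> L from 22
Insert 62: L from 68 -> R from 61
Insert 5: L from 68 -> L from 61 -> L from 22 -> L from 20

In-order: [5, 20, 22, 61, 62, 68, 75]


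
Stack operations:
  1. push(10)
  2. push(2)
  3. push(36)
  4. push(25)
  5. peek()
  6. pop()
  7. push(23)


push(10) -> [10]
push(2) -> [10, 2]
push(36) -> [10, 2, 36]
push(25) -> [10, 2, 36, 25]
peek()->25
pop()->25, [10, 2, 36]
push(23) -> [10, 2, 36, 23]

Final stack: [10, 2, 36, 23]


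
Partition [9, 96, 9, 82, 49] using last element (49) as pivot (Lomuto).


Pivot: 49
  9 <= 49: advance i (no swap)
  9 <= 49: swap -> [9, 9, 96, 82, 49]
Place pivot at 2: [9, 9, 49, 82, 96]

Partitioned: [9, 9, 49, 82, 96]


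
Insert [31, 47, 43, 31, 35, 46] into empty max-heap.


Insert 31: [31]
Insert 47: [47, 31]
Insert 43: [47, 31, 43]
Insert 31: [47, 31, 43, 31]
Insert 35: [47, 35, 43, 31, 31]
Insert 46: [47, 35, 46, 31, 31, 43]

Final heap: [47, 35, 46, 31, 31, 43]


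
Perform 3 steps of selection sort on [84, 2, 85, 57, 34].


Initial: [84, 2, 85, 57, 34]
Step 1: min=2 at 1
  Swap: [2, 84, 85, 57, 34]
Step 2: min=34 at 4
  Swap: [2, 34, 85, 57, 84]
Step 3: min=57 at 3
  Swap: [2, 34, 57, 85, 84]

After 3 steps: [2, 34, 57, 85, 84]


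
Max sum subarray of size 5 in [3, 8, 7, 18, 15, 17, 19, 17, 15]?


[0:5]: 51
[1:6]: 65
[2:7]: 76
[3:8]: 86
[4:9]: 83

Max: 86 at [3:8]


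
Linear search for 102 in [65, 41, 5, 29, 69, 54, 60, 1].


i=0: 65!=102
i=1: 41!=102
i=2: 5!=102
i=3: 29!=102
i=4: 69!=102
i=5: 54!=102
i=6: 60!=102
i=7: 1!=102

Not found, 8 comps


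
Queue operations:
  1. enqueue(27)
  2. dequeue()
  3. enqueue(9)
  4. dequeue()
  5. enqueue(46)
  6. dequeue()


enqueue(27) -> [27]
dequeue()->27, []
enqueue(9) -> [9]
dequeue()->9, []
enqueue(46) -> [46]
dequeue()->46, []

Final queue: []


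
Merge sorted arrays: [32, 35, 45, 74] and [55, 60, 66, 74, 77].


Take 32 from A
Take 35 from A
Take 45 from A
Take 55 from B
Take 60 from B
Take 66 from B
Take 74 from A

Merged: [32, 35, 45, 55, 60, 66, 74, 74, 77]


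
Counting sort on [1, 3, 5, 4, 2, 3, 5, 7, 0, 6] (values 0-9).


Input: [1, 3, 5, 4, 2, 3, 5, 7, 0, 6]
Counts: [1, 1, 1, 2, 1, 2, 1, 1, 0, 0]

Sorted: [0, 1, 2, 3, 3, 4, 5, 5, 6, 7]


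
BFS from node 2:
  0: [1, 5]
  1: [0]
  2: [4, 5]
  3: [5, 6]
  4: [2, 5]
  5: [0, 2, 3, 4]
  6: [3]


Visit 2, enqueue [4, 5]
Visit 4, enqueue []
Visit 5, enqueue [0, 3]
Visit 0, enqueue [1]
Visit 3, enqueue [6]
Visit 1, enqueue []
Visit 6, enqueue []

BFS order: [2, 4, 5, 0, 3, 1, 6]


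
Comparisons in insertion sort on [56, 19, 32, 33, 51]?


Algorithm: insertion sort
Input: [56, 19, 32, 33, 51]
Sorted: [19, 32, 33, 51, 56]

7


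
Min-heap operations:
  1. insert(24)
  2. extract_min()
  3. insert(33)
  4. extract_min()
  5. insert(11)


insert(24) -> [24]
extract_min()->24, []
insert(33) -> [33]
extract_min()->33, []
insert(11) -> [11]

Final heap: [11]


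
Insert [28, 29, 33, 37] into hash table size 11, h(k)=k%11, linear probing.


Insert 28: h=6 -> slot 6
Insert 29: h=7 -> slot 7
Insert 33: h=0 -> slot 0
Insert 37: h=4 -> slot 4

Table: [33, None, None, None, 37, None, 28, 29, None, None, None]


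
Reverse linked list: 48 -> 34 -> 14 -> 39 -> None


Step 1: curr=48, set curr.next=prev(None) | reversed so far: 48
Step 2: curr=34, set curr.next=prev(48) | reversed so far: 34 -> 48
Step 3: curr=14, set curr.next=prev(34) | reversed so far: 14 -> 34 -> 48
Step 4: curr=39, set curr.next=prev(14) | reversed so far: 39 -> 14 -> 34 -> 48

39 -> 14 -> 34 -> 48 -> None


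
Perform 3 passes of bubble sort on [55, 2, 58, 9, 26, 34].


Initial: [55, 2, 58, 9, 26, 34]
Pass 1: [2, 55, 9, 26, 34, 58] (4 swaps)
Pass 2: [2, 9, 26, 34, 55, 58] (3 swaps)
Pass 3: [2, 9, 26, 34, 55, 58] (0 swaps)

After 3 passes: [2, 9, 26, 34, 55, 58]


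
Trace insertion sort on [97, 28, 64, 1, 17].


Initial: [97, 28, 64, 1, 17]
Insert 28: [28, 97, 64, 1, 17]
Insert 64: [28, 64, 97, 1, 17]
Insert 1: [1, 28, 64, 97, 17]
Insert 17: [1, 17, 28, 64, 97]

Sorted: [1, 17, 28, 64, 97]


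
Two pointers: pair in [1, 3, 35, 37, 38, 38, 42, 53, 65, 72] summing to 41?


lo=0(1)+hi=9(72)=73
lo=0(1)+hi=8(65)=66
lo=0(1)+hi=7(53)=54
lo=0(1)+hi=6(42)=43
lo=0(1)+hi=5(38)=39
lo=1(3)+hi=5(38)=41

Yes: 3+38=41


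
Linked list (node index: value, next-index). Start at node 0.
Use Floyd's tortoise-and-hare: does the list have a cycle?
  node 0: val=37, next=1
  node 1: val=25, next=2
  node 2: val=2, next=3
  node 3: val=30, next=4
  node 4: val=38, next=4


Floyd's tortoise (slow, +1) and hare (fast, +2):
  init: slow=0, fast=0
  step 1: slow=1, fast=2
  step 2: slow=2, fast=4
  step 3: slow=3, fast=4
  step 4: slow=4, fast=4
  slow == fast at node 4: cycle detected

Cycle: yes


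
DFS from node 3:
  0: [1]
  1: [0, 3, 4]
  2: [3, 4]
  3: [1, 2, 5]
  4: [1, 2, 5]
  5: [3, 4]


Visit 3, push [5, 2, 1]
Visit 1, push [4, 0]
Visit 0, push []
Visit 4, push [5, 2]
Visit 2, push []
Visit 5, push []

DFS order: [3, 1, 0, 4, 2, 5]


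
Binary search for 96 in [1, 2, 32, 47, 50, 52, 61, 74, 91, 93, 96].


Step 1: lo=0, hi=10, mid=5, val=52
Step 2: lo=6, hi=10, mid=8, val=91
Step 3: lo=9, hi=10, mid=9, val=93
Step 4: lo=10, hi=10, mid=10, val=96

Found at index 10


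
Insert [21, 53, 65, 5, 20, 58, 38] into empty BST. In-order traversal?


Insert 21: root
Insert 53: R from 21
Insert 65: R from 21 -> R from 53
Insert 5: L from 21
Insert 20: L from 21 -> R from 5
Insert 58: R from 21 -> R from 53 -> L from 65
Insert 38: R from 21 -> L from 53

In-order: [5, 20, 21, 38, 53, 58, 65]


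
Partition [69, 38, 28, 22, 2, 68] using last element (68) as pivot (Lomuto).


Pivot: 68
  38 <= 68: swap -> [38, 69, 28, 22, 2, 68]
  28 <= 68: swap -> [38, 28, 69, 22, 2, 68]
  22 <= 68: swap -> [38, 28, 22, 69, 2, 68]
  2 <= 68: swap -> [38, 28, 22, 2, 69, 68]
Place pivot at 4: [38, 28, 22, 2, 68, 69]

Partitioned: [38, 28, 22, 2, 68, 69]


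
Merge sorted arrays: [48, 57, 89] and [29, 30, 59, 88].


Take 29 from B
Take 30 from B
Take 48 from A
Take 57 from A
Take 59 from B
Take 88 from B

Merged: [29, 30, 48, 57, 59, 88, 89]


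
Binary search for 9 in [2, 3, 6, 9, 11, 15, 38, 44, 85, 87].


Step 1: lo=0, hi=9, mid=4, val=11
Step 2: lo=0, hi=3, mid=1, val=3
Step 3: lo=2, hi=3, mid=2, val=6
Step 4: lo=3, hi=3, mid=3, val=9

Found at index 3


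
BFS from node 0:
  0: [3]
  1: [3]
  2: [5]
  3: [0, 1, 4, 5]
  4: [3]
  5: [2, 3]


Visit 0, enqueue [3]
Visit 3, enqueue [1, 4, 5]
Visit 1, enqueue []
Visit 4, enqueue []
Visit 5, enqueue [2]
Visit 2, enqueue []

BFS order: [0, 3, 1, 4, 5, 2]


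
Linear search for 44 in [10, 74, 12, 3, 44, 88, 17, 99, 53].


i=0: 10!=44
i=1: 74!=44
i=2: 12!=44
i=3: 3!=44
i=4: 44==44 found!

Found at 4, 5 comps


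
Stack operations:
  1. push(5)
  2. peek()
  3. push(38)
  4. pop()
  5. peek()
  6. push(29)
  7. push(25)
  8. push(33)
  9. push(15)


push(5) -> [5]
peek()->5
push(38) -> [5, 38]
pop()->38, [5]
peek()->5
push(29) -> [5, 29]
push(25) -> [5, 29, 25]
push(33) -> [5, 29, 25, 33]
push(15) -> [5, 29, 25, 33, 15]

Final stack: [5, 29, 25, 33, 15]


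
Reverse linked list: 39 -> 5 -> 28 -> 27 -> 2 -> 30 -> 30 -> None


Step 1: curr=39, set curr.next=prev(None) | reversed so far: 39
Step 2: curr=5, set curr.next=prev(39) | reversed so far: 5 -> 39
Step 3: curr=28, set curr.next=prev(5) | reversed so far: 28 -> 5 -> 39
Step 4: curr=27, set curr.next=prev(28) | reversed so far: 27 -> 28 -> 5 -> 39
Step 5: curr=2, set curr.next=prev(27) | reversed so far: 2 -> 27 -> 28 -> 5 -> 39
Step 6: curr=30, set curr.next=prev(2) | reversed so far: 30 -> 2 -> 27 -> 28 -> 5 -> 39
Step 7: curr=30, set curr.next=prev(30) | reversed so far: 30 -> 30 -> 2 -> 27 -> 28 -> 5 -> 39

30 -> 30 -> 2 -> 27 -> 28 -> 5 -> 39 -> None


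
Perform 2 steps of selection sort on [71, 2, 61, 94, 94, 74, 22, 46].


Initial: [71, 2, 61, 94, 94, 74, 22, 46]
Step 1: min=2 at 1
  Swap: [2, 71, 61, 94, 94, 74, 22, 46]
Step 2: min=22 at 6
  Swap: [2, 22, 61, 94, 94, 74, 71, 46]

After 2 steps: [2, 22, 61, 94, 94, 74, 71, 46]


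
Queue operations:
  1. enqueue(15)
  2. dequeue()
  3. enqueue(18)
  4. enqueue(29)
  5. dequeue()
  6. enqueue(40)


enqueue(15) -> [15]
dequeue()->15, []
enqueue(18) -> [18]
enqueue(29) -> [18, 29]
dequeue()->18, [29]
enqueue(40) -> [29, 40]

Final queue: [29, 40]


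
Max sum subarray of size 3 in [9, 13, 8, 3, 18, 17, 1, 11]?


[0:3]: 30
[1:4]: 24
[2:5]: 29
[3:6]: 38
[4:7]: 36
[5:8]: 29

Max: 38 at [3:6]


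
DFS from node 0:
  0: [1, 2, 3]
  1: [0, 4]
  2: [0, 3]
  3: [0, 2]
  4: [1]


Visit 0, push [3, 2, 1]
Visit 1, push [4]
Visit 4, push []
Visit 2, push [3]
Visit 3, push []

DFS order: [0, 1, 4, 2, 3]


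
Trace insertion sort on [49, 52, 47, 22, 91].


Initial: [49, 52, 47, 22, 91]
Insert 52: [49, 52, 47, 22, 91]
Insert 47: [47, 49, 52, 22, 91]
Insert 22: [22, 47, 49, 52, 91]
Insert 91: [22, 47, 49, 52, 91]

Sorted: [22, 47, 49, 52, 91]


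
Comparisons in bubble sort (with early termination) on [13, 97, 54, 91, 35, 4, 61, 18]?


Algorithm: bubble sort (with early termination)
Input: [13, 97, 54, 91, 35, 4, 61, 18]
Sorted: [4, 13, 18, 35, 54, 61, 91, 97]

27


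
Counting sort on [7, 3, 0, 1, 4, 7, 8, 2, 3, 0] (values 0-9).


Input: [7, 3, 0, 1, 4, 7, 8, 2, 3, 0]
Counts: [2, 1, 1, 2, 1, 0, 0, 2, 1, 0]

Sorted: [0, 0, 1, 2, 3, 3, 4, 7, 7, 8]


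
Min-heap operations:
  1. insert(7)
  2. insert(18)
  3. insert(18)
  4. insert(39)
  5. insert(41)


insert(7) -> [7]
insert(18) -> [7, 18]
insert(18) -> [7, 18, 18]
insert(39) -> [7, 18, 18, 39]
insert(41) -> [7, 18, 18, 39, 41]

Final heap: [7, 18, 18, 39, 41]


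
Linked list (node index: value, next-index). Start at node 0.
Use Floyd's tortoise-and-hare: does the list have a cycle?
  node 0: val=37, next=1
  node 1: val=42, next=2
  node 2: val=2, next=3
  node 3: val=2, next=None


Floyd's tortoise (slow, +1) and hare (fast, +2):
  init: slow=0, fast=0
  step 1: slow=1, fast=2
  step 2: fast 2->3->None, no cycle

Cycle: no


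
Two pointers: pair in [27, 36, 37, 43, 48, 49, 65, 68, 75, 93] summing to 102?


lo=0(27)+hi=9(93)=120
lo=0(27)+hi=8(75)=102

Yes: 27+75=102


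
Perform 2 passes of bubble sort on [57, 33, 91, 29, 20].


Initial: [57, 33, 91, 29, 20]
Pass 1: [33, 57, 29, 20, 91] (3 swaps)
Pass 2: [33, 29, 20, 57, 91] (2 swaps)

After 2 passes: [33, 29, 20, 57, 91]


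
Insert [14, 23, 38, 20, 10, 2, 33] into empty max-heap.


Insert 14: [14]
Insert 23: [23, 14]
Insert 38: [38, 14, 23]
Insert 20: [38, 20, 23, 14]
Insert 10: [38, 20, 23, 14, 10]
Insert 2: [38, 20, 23, 14, 10, 2]
Insert 33: [38, 20, 33, 14, 10, 2, 23]

Final heap: [38, 20, 33, 14, 10, 2, 23]


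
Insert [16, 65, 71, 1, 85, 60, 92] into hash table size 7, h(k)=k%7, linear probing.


Insert 16: h=2 -> slot 2
Insert 65: h=2, 1 probes -> slot 3
Insert 71: h=1 -> slot 1
Insert 1: h=1, 3 probes -> slot 4
Insert 85: h=1, 4 probes -> slot 5
Insert 60: h=4, 2 probes -> slot 6
Insert 92: h=1, 6 probes -> slot 0

Table: [92, 71, 16, 65, 1, 85, 60]


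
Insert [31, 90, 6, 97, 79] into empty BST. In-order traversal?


Insert 31: root
Insert 90: R from 31
Insert 6: L from 31
Insert 97: R from 31 -> R from 90
Insert 79: R from 31 -> L from 90

In-order: [6, 31, 79, 90, 97]


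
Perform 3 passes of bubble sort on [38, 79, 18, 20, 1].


Initial: [38, 79, 18, 20, 1]
Pass 1: [38, 18, 20, 1, 79] (3 swaps)
Pass 2: [18, 20, 1, 38, 79] (3 swaps)
Pass 3: [18, 1, 20, 38, 79] (1 swaps)

After 3 passes: [18, 1, 20, 38, 79]


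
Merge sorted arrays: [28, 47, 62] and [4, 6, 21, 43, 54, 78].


Take 4 from B
Take 6 from B
Take 21 from B
Take 28 from A
Take 43 from B
Take 47 from A
Take 54 from B
Take 62 from A

Merged: [4, 6, 21, 28, 43, 47, 54, 62, 78]


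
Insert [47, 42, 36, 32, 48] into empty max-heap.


Insert 47: [47]
Insert 42: [47, 42]
Insert 36: [47, 42, 36]
Insert 32: [47, 42, 36, 32]
Insert 48: [48, 47, 36, 32, 42]

Final heap: [48, 47, 36, 32, 42]


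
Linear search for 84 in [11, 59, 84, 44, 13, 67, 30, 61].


i=0: 11!=84
i=1: 59!=84
i=2: 84==84 found!

Found at 2, 3 comps


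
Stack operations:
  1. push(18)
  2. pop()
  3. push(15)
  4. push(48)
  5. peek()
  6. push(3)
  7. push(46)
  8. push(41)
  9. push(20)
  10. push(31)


push(18) -> [18]
pop()->18, []
push(15) -> [15]
push(48) -> [15, 48]
peek()->48
push(3) -> [15, 48, 3]
push(46) -> [15, 48, 3, 46]
push(41) -> [15, 48, 3, 46, 41]
push(20) -> [15, 48, 3, 46, 41, 20]
push(31) -> [15, 48, 3, 46, 41, 20, 31]

Final stack: [15, 48, 3, 46, 41, 20, 31]


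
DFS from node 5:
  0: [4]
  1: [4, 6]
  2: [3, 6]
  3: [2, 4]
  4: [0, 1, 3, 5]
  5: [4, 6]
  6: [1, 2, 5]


Visit 5, push [6, 4]
Visit 4, push [3, 1, 0]
Visit 0, push []
Visit 1, push [6]
Visit 6, push [2]
Visit 2, push [3]
Visit 3, push []

DFS order: [5, 4, 0, 1, 6, 2, 3]


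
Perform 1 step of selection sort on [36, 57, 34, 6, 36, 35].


Initial: [36, 57, 34, 6, 36, 35]
Step 1: min=6 at 3
  Swap: [6, 57, 34, 36, 36, 35]

After 1 step: [6, 57, 34, 36, 36, 35]


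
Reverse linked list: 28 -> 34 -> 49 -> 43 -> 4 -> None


Step 1: curr=28, set curr.next=prev(None) | reversed so far: 28
Step 2: curr=34, set curr.next=prev(28) | reversed so far: 34 -> 28
Step 3: curr=49, set curr.next=prev(34) | reversed so far: 49 -> 34 -> 28
Step 4: curr=43, set curr.next=prev(49) | reversed so far: 43 -> 49 -> 34 -> 28
Step 5: curr=4, set curr.next=prev(43) | reversed so far: 4 -> 43 -> 49 -> 34 -> 28

4 -> 43 -> 49 -> 34 -> 28 -> None


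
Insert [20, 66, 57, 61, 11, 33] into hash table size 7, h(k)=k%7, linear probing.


Insert 20: h=6 -> slot 6
Insert 66: h=3 -> slot 3
Insert 57: h=1 -> slot 1
Insert 61: h=5 -> slot 5
Insert 11: h=4 -> slot 4
Insert 33: h=5, 2 probes -> slot 0

Table: [33, 57, None, 66, 11, 61, 20]


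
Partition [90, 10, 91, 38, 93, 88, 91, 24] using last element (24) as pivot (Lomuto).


Pivot: 24
  10 <= 24: swap -> [10, 90, 91, 38, 93, 88, 91, 24]
Place pivot at 1: [10, 24, 91, 38, 93, 88, 91, 90]

Partitioned: [10, 24, 91, 38, 93, 88, 91, 90]


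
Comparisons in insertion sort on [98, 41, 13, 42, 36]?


Algorithm: insertion sort
Input: [98, 41, 13, 42, 36]
Sorted: [13, 36, 41, 42, 98]

9


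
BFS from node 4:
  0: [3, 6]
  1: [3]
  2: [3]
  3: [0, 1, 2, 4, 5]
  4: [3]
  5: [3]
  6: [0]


Visit 4, enqueue [3]
Visit 3, enqueue [0, 1, 2, 5]
Visit 0, enqueue [6]
Visit 1, enqueue []
Visit 2, enqueue []
Visit 5, enqueue []
Visit 6, enqueue []

BFS order: [4, 3, 0, 1, 2, 5, 6]


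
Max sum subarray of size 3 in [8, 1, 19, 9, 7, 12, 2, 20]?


[0:3]: 28
[1:4]: 29
[2:5]: 35
[3:6]: 28
[4:7]: 21
[5:8]: 34

Max: 35 at [2:5]


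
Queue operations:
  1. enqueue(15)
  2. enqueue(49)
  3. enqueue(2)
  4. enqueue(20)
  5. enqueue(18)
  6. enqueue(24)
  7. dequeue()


enqueue(15) -> [15]
enqueue(49) -> [15, 49]
enqueue(2) -> [15, 49, 2]
enqueue(20) -> [15, 49, 2, 20]
enqueue(18) -> [15, 49, 2, 20, 18]
enqueue(24) -> [15, 49, 2, 20, 18, 24]
dequeue()->15, [49, 2, 20, 18, 24]

Final queue: [49, 2, 20, 18, 24]


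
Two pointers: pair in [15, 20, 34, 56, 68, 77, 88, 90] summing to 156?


lo=0(15)+hi=7(90)=105
lo=1(20)+hi=7(90)=110
lo=2(34)+hi=7(90)=124
lo=3(56)+hi=7(90)=146
lo=4(68)+hi=7(90)=158
lo=4(68)+hi=6(88)=156

Yes: 68+88=156


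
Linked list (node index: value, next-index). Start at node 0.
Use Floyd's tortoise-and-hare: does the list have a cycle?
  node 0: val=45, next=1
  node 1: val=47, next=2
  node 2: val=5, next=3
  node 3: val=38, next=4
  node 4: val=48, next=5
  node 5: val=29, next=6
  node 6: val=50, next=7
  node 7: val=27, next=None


Floyd's tortoise (slow, +1) and hare (fast, +2):
  init: slow=0, fast=0
  step 1: slow=1, fast=2
  step 2: slow=2, fast=4
  step 3: slow=3, fast=6
  step 4: fast 6->7->None, no cycle

Cycle: no


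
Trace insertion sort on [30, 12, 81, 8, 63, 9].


Initial: [30, 12, 81, 8, 63, 9]
Insert 12: [12, 30, 81, 8, 63, 9]
Insert 81: [12, 30, 81, 8, 63, 9]
Insert 8: [8, 12, 30, 81, 63, 9]
Insert 63: [8, 12, 30, 63, 81, 9]
Insert 9: [8, 9, 12, 30, 63, 81]

Sorted: [8, 9, 12, 30, 63, 81]


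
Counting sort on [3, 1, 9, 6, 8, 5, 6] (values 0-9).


Input: [3, 1, 9, 6, 8, 5, 6]
Counts: [0, 1, 0, 1, 0, 1, 2, 0, 1, 1]

Sorted: [1, 3, 5, 6, 6, 8, 9]


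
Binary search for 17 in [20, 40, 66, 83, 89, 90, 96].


Step 1: lo=0, hi=6, mid=3, val=83
Step 2: lo=0, hi=2, mid=1, val=40
Step 3: lo=0, hi=0, mid=0, val=20

Not found


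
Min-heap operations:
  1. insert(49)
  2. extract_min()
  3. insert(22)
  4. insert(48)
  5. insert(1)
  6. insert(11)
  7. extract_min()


insert(49) -> [49]
extract_min()->49, []
insert(22) -> [22]
insert(48) -> [22, 48]
insert(1) -> [1, 48, 22]
insert(11) -> [1, 11, 22, 48]
extract_min()->1, [11, 48, 22]

Final heap: [11, 48, 22]


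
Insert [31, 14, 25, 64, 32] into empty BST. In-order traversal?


Insert 31: root
Insert 14: L from 31
Insert 25: L from 31 -> R from 14
Insert 64: R from 31
Insert 32: R from 31 -> L from 64

In-order: [14, 25, 31, 32, 64]


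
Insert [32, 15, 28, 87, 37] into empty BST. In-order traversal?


Insert 32: root
Insert 15: L from 32
Insert 28: L from 32 -> R from 15
Insert 87: R from 32
Insert 37: R from 32 -> L from 87

In-order: [15, 28, 32, 37, 87]


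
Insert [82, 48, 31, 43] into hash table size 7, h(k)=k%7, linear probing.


Insert 82: h=5 -> slot 5
Insert 48: h=6 -> slot 6
Insert 31: h=3 -> slot 3
Insert 43: h=1 -> slot 1

Table: [None, 43, None, 31, None, 82, 48]


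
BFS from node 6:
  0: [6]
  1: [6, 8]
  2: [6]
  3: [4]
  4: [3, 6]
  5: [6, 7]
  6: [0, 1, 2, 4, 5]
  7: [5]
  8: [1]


Visit 6, enqueue [0, 1, 2, 4, 5]
Visit 0, enqueue []
Visit 1, enqueue [8]
Visit 2, enqueue []
Visit 4, enqueue [3]
Visit 5, enqueue [7]
Visit 8, enqueue []
Visit 3, enqueue []
Visit 7, enqueue []

BFS order: [6, 0, 1, 2, 4, 5, 8, 3, 7]


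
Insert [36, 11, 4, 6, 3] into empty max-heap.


Insert 36: [36]
Insert 11: [36, 11]
Insert 4: [36, 11, 4]
Insert 6: [36, 11, 4, 6]
Insert 3: [36, 11, 4, 6, 3]

Final heap: [36, 11, 4, 6, 3]


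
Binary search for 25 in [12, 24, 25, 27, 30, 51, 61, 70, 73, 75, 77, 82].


Step 1: lo=0, hi=11, mid=5, val=51
Step 2: lo=0, hi=4, mid=2, val=25

Found at index 2


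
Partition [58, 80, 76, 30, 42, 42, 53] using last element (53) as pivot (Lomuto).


Pivot: 53
  30 <= 53: swap -> [30, 80, 76, 58, 42, 42, 53]
  42 <= 53: swap -> [30, 42, 76, 58, 80, 42, 53]
  42 <= 53: swap -> [30, 42, 42, 58, 80, 76, 53]
Place pivot at 3: [30, 42, 42, 53, 80, 76, 58]

Partitioned: [30, 42, 42, 53, 80, 76, 58]


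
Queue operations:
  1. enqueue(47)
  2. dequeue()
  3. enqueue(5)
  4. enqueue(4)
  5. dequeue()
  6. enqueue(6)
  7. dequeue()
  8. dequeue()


enqueue(47) -> [47]
dequeue()->47, []
enqueue(5) -> [5]
enqueue(4) -> [5, 4]
dequeue()->5, [4]
enqueue(6) -> [4, 6]
dequeue()->4, [6]
dequeue()->6, []

Final queue: []


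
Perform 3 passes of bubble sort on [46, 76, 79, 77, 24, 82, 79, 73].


Initial: [46, 76, 79, 77, 24, 82, 79, 73]
Pass 1: [46, 76, 77, 24, 79, 79, 73, 82] (4 swaps)
Pass 2: [46, 76, 24, 77, 79, 73, 79, 82] (2 swaps)
Pass 3: [46, 24, 76, 77, 73, 79, 79, 82] (2 swaps)

After 3 passes: [46, 24, 76, 77, 73, 79, 79, 82]


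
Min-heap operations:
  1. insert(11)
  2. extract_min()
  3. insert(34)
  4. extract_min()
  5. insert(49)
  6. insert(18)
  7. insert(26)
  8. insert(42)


insert(11) -> [11]
extract_min()->11, []
insert(34) -> [34]
extract_min()->34, []
insert(49) -> [49]
insert(18) -> [18, 49]
insert(26) -> [18, 49, 26]
insert(42) -> [18, 42, 26, 49]

Final heap: [18, 42, 26, 49]


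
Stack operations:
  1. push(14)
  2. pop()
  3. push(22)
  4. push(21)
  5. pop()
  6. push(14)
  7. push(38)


push(14) -> [14]
pop()->14, []
push(22) -> [22]
push(21) -> [22, 21]
pop()->21, [22]
push(14) -> [22, 14]
push(38) -> [22, 14, 38]

Final stack: [22, 14, 38]


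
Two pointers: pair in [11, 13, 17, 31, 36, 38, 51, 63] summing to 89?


lo=0(11)+hi=7(63)=74
lo=1(13)+hi=7(63)=76
lo=2(17)+hi=7(63)=80
lo=3(31)+hi=7(63)=94
lo=3(31)+hi=6(51)=82
lo=4(36)+hi=6(51)=87
lo=5(38)+hi=6(51)=89

Yes: 38+51=89


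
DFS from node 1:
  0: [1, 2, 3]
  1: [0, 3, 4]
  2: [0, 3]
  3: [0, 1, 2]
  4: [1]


Visit 1, push [4, 3, 0]
Visit 0, push [3, 2]
Visit 2, push [3]
Visit 3, push []
Visit 4, push []

DFS order: [1, 0, 2, 3, 4]


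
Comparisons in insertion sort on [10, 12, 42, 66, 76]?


Algorithm: insertion sort
Input: [10, 12, 42, 66, 76]
Sorted: [10, 12, 42, 66, 76]

4


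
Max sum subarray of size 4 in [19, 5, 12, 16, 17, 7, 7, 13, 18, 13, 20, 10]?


[0:4]: 52
[1:5]: 50
[2:6]: 52
[3:7]: 47
[4:8]: 44
[5:9]: 45
[6:10]: 51
[7:11]: 64
[8:12]: 61

Max: 64 at [7:11]


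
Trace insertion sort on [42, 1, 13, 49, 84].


Initial: [42, 1, 13, 49, 84]
Insert 1: [1, 42, 13, 49, 84]
Insert 13: [1, 13, 42, 49, 84]
Insert 49: [1, 13, 42, 49, 84]
Insert 84: [1, 13, 42, 49, 84]

Sorted: [1, 13, 42, 49, 84]


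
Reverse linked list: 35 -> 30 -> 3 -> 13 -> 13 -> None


Step 1: curr=35, set curr.next=prev(None) | reversed so far: 35
Step 2: curr=30, set curr.next=prev(35) | reversed so far: 30 -> 35
Step 3: curr=3, set curr.next=prev(30) | reversed so far: 3 -> 30 -> 35
Step 4: curr=13, set curr.next=prev(3) | reversed so far: 13 -> 3 -> 30 -> 35
Step 5: curr=13, set curr.next=prev(13) | reversed so far: 13 -> 13 -> 3 -> 30 -> 35

13 -> 13 -> 3 -> 30 -> 35 -> None


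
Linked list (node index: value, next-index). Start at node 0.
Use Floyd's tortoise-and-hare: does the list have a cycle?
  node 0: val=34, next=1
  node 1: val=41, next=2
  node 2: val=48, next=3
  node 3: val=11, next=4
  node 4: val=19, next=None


Floyd's tortoise (slow, +1) and hare (fast, +2):
  init: slow=0, fast=0
  step 1: slow=1, fast=2
  step 2: slow=2, fast=4
  step 3: fast -> None, no cycle

Cycle: no


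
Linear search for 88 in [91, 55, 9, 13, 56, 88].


i=0: 91!=88
i=1: 55!=88
i=2: 9!=88
i=3: 13!=88
i=4: 56!=88
i=5: 88==88 found!

Found at 5, 6 comps


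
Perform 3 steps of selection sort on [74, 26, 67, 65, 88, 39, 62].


Initial: [74, 26, 67, 65, 88, 39, 62]
Step 1: min=26 at 1
  Swap: [26, 74, 67, 65, 88, 39, 62]
Step 2: min=39 at 5
  Swap: [26, 39, 67, 65, 88, 74, 62]
Step 3: min=62 at 6
  Swap: [26, 39, 62, 65, 88, 74, 67]

After 3 steps: [26, 39, 62, 65, 88, 74, 67]


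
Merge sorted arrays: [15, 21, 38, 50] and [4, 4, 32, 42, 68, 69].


Take 4 from B
Take 4 from B
Take 15 from A
Take 21 from A
Take 32 from B
Take 38 from A
Take 42 from B
Take 50 from A

Merged: [4, 4, 15, 21, 32, 38, 42, 50, 68, 69]


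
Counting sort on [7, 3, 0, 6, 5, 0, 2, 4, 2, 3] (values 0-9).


Input: [7, 3, 0, 6, 5, 0, 2, 4, 2, 3]
Counts: [2, 0, 2, 2, 1, 1, 1, 1, 0, 0]

Sorted: [0, 0, 2, 2, 3, 3, 4, 5, 6, 7]


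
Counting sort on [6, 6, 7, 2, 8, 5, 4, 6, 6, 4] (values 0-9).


Input: [6, 6, 7, 2, 8, 5, 4, 6, 6, 4]
Counts: [0, 0, 1, 0, 2, 1, 4, 1, 1, 0]

Sorted: [2, 4, 4, 5, 6, 6, 6, 6, 7, 8]


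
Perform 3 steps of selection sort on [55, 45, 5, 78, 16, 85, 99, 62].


Initial: [55, 45, 5, 78, 16, 85, 99, 62]
Step 1: min=5 at 2
  Swap: [5, 45, 55, 78, 16, 85, 99, 62]
Step 2: min=16 at 4
  Swap: [5, 16, 55, 78, 45, 85, 99, 62]
Step 3: min=45 at 4
  Swap: [5, 16, 45, 78, 55, 85, 99, 62]

After 3 steps: [5, 16, 45, 78, 55, 85, 99, 62]


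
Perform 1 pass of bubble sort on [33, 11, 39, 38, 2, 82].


Initial: [33, 11, 39, 38, 2, 82]
Pass 1: [11, 33, 38, 2, 39, 82] (3 swaps)

After 1 pass: [11, 33, 38, 2, 39, 82]


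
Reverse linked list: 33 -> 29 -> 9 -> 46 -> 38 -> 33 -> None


Step 1: curr=33, set curr.next=prev(None) | reversed so far: 33
Step 2: curr=29, set curr.next=prev(33) | reversed so far: 29 -> 33
Step 3: curr=9, set curr.next=prev(29) | reversed so far: 9 -> 29 -> 33
Step 4: curr=46, set curr.next=prev(9) | reversed so far: 46 -> 9 -> 29 -> 33
Step 5: curr=38, set curr.next=prev(46) | reversed so far: 38 -> 46 -> 9 -> 29 -> 33
Step 6: curr=33, set curr.next=prev(38) | reversed so far: 33 -> 38 -> 46 -> 9 -> 29 -> 33

33 -> 38 -> 46 -> 9 -> 29 -> 33 -> None


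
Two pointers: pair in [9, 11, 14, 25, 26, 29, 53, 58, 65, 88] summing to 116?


lo=0(9)+hi=9(88)=97
lo=1(11)+hi=9(88)=99
lo=2(14)+hi=9(88)=102
lo=3(25)+hi=9(88)=113
lo=4(26)+hi=9(88)=114
lo=5(29)+hi=9(88)=117
lo=5(29)+hi=8(65)=94
lo=6(53)+hi=8(65)=118
lo=6(53)+hi=7(58)=111

No pair found


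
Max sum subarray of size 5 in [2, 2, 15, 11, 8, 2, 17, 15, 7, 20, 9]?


[0:5]: 38
[1:6]: 38
[2:7]: 53
[3:8]: 53
[4:9]: 49
[5:10]: 61
[6:11]: 68

Max: 68 at [6:11]


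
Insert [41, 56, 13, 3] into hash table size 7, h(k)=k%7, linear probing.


Insert 41: h=6 -> slot 6
Insert 56: h=0 -> slot 0
Insert 13: h=6, 2 probes -> slot 1
Insert 3: h=3 -> slot 3

Table: [56, 13, None, 3, None, None, 41]


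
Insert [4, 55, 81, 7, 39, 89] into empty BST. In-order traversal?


Insert 4: root
Insert 55: R from 4
Insert 81: R from 4 -> R from 55
Insert 7: R from 4 -> L from 55
Insert 39: R from 4 -> L from 55 -> R from 7
Insert 89: R from 4 -> R from 55 -> R from 81

In-order: [4, 7, 39, 55, 81, 89]


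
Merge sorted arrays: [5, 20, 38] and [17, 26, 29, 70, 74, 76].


Take 5 from A
Take 17 from B
Take 20 from A
Take 26 from B
Take 29 from B
Take 38 from A

Merged: [5, 17, 20, 26, 29, 38, 70, 74, 76]


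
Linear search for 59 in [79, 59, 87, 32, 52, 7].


i=0: 79!=59
i=1: 59==59 found!

Found at 1, 2 comps


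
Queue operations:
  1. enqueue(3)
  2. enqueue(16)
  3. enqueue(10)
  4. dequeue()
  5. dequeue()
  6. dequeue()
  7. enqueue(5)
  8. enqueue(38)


enqueue(3) -> [3]
enqueue(16) -> [3, 16]
enqueue(10) -> [3, 16, 10]
dequeue()->3, [16, 10]
dequeue()->16, [10]
dequeue()->10, []
enqueue(5) -> [5]
enqueue(38) -> [5, 38]

Final queue: [5, 38]


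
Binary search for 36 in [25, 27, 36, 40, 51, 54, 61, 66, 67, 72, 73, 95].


Step 1: lo=0, hi=11, mid=5, val=54
Step 2: lo=0, hi=4, mid=2, val=36

Found at index 2


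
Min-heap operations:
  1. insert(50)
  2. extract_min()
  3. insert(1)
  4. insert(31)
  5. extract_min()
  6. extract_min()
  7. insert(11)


insert(50) -> [50]
extract_min()->50, []
insert(1) -> [1]
insert(31) -> [1, 31]
extract_min()->1, [31]
extract_min()->31, []
insert(11) -> [11]

Final heap: [11]


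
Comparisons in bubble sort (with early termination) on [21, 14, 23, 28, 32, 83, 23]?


Algorithm: bubble sort (with early termination)
Input: [21, 14, 23, 28, 32, 83, 23]
Sorted: [14, 21, 23, 23, 28, 32, 83]

18


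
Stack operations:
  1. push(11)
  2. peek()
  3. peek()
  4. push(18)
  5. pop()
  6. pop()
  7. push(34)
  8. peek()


push(11) -> [11]
peek()->11
peek()->11
push(18) -> [11, 18]
pop()->18, [11]
pop()->11, []
push(34) -> [34]
peek()->34

Final stack: [34]


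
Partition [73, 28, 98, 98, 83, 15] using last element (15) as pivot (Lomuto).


Pivot: 15
Place pivot at 0: [15, 28, 98, 98, 83, 73]

Partitioned: [15, 28, 98, 98, 83, 73]


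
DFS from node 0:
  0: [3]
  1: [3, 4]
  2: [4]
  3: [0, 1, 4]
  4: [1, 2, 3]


Visit 0, push [3]
Visit 3, push [4, 1]
Visit 1, push [4]
Visit 4, push [2]
Visit 2, push []

DFS order: [0, 3, 1, 4, 2]


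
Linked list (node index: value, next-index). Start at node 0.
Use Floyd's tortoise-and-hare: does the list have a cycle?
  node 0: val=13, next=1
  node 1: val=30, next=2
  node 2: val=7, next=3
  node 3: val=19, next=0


Floyd's tortoise (slow, +1) and hare (fast, +2):
  init: slow=0, fast=0
  step 1: slow=1, fast=2
  step 2: slow=2, fast=0
  step 3: slow=3, fast=2
  step 4: slow=0, fast=0
  slow == fast at node 0: cycle detected

Cycle: yes


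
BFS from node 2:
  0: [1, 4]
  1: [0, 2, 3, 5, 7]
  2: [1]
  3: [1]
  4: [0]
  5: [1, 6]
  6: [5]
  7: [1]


Visit 2, enqueue [1]
Visit 1, enqueue [0, 3, 5, 7]
Visit 0, enqueue [4]
Visit 3, enqueue []
Visit 5, enqueue [6]
Visit 7, enqueue []
Visit 4, enqueue []
Visit 6, enqueue []

BFS order: [2, 1, 0, 3, 5, 7, 4, 6]


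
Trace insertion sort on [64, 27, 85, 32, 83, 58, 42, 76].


Initial: [64, 27, 85, 32, 83, 58, 42, 76]
Insert 27: [27, 64, 85, 32, 83, 58, 42, 76]
Insert 85: [27, 64, 85, 32, 83, 58, 42, 76]
Insert 32: [27, 32, 64, 85, 83, 58, 42, 76]
Insert 83: [27, 32, 64, 83, 85, 58, 42, 76]
Insert 58: [27, 32, 58, 64, 83, 85, 42, 76]
Insert 42: [27, 32, 42, 58, 64, 83, 85, 76]
Insert 76: [27, 32, 42, 58, 64, 76, 83, 85]

Sorted: [27, 32, 42, 58, 64, 76, 83, 85]


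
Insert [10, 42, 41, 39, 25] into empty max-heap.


Insert 10: [10]
Insert 42: [42, 10]
Insert 41: [42, 10, 41]
Insert 39: [42, 39, 41, 10]
Insert 25: [42, 39, 41, 10, 25]

Final heap: [42, 39, 41, 10, 25]
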